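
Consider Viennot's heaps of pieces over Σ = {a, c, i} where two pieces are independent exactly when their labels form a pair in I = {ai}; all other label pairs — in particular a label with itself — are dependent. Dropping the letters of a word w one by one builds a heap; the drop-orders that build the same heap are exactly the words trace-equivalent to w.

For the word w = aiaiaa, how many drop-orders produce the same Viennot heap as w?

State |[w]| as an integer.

piece 0:a — minimal
piece 1:i — minimal
piece 2:a rests on {0:a}
piece 3:i rests on {1:i}
piece 4:a rests on {2:a}
piece 5:a rests on {4:a}
minimal pieces: {0:a, 1:i}
ways to finish when only these pieces remain (= sum over removing one remaining piece with nothing left below it):
  1 left: {3}→1  {5}→1
  2 left: {1,3}→1  {3,5}→2  {4,5}→1
  3 left: {1,3,5}→3  {2,4,5}→1  {3,4,5}→3
  4 left: {0,2,4,5}→1  {1,3,4,5}→6  {2,3,4,5}→4
  placing 0:a first → 10 extensions
  placing 1:i first → 5 extensions
total linear extensions = 15

15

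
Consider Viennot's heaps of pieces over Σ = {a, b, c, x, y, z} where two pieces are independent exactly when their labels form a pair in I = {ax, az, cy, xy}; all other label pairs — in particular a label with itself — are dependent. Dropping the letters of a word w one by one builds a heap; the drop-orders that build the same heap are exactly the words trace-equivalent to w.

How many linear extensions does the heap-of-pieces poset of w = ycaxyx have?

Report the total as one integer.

16

#0=y has no predecessor
#1=c has no predecessor
#2=a depends on [0:y, 1:c]
#3=x depends on [1:c]
#4=y depends on [2:a]
#5=x depends on [3:x]
sources: [0:y, 1:c]
N(rest) = Σ N(rest − s) over sources s of rest; N(one piece) = 1:
  size 1 → [4]=1  [5]=1
  size 2 → [2,4]=1  [3,5]=1  [4,5]=2
  size 3 → [0,2,4]=1  [2,4,5]=3  [3,4,5]=3
  size 4 → [0,2,4,5]=4  [2,3,4,5]=6
  first=0(y) contributes 6
  first=1(c) contributes 10
|[w]| = 16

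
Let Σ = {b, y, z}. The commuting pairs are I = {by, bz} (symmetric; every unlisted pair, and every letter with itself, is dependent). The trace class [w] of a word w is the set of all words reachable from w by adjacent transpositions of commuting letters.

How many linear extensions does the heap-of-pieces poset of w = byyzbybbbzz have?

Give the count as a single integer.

piece 0:b — minimal
piece 1:y — minimal
piece 2:y rests on {1:y}
piece 3:z rests on {2:y}
piece 4:b rests on {0:b}
piece 5:y rests on {3:z}
piece 6:b rests on {4:b}
piece 7:b rests on {6:b}
piece 8:b rests on {7:b}
piece 9:z rests on {5:y}
piece 10:z rests on {9:z}
minimal pieces: {0:b, 1:y}
ways to finish when only these pieces remain (= sum over removing one remaining piece with nothing left below it):
  1 left: {8}→1  {10}→1
  2 left: {7,8}→1  {8,10}→2  {9,10}→1
  3 left: {5,9,10}→1  {6,7,8}→1  {7,8,10}→3  {8,9,10}→3
  4 left: {3,5,9,10}→1  {4,6,7,8}→1  {5,8,9,10}→4  {6,7,8,10}→4  {7,8,9,10}→6
  5 left: {0,4,6,7,8}→1  {2,3,5,9,10}→1  {3,5,8,9,10}→5  {4,6,7,8,10}→5  {5,7,8,9,10}→10  {6,7,8,9,10}→10
  6 left: {0,4,6,7,8,10}→6  {1,2,3,5,9,10}→1  {2,3,5,8,9,10}→6  {3,5,7,8,9,10}→15  {4,6,7,8,9,10}→15  {5,6,7,8,9,10}→20
  7 left: {0,4,6,7,8,9,10}→21  {1,2,3,5,8,9,10}→7  {2,3,5,7,8,9,10}→21  {3,5,6,7,8,9,10}→35  {4,5,6,7,8,9,10}→35
  8 left: {0,4,5,6,7,8,9,10}→56  {1,2,3,5,7,8,9,10}→28  {2,3,5,6,7,8,9,10}→56  {3,4,5,6,7,8,9,10}→70
  9 left: {0,3,4,5,6,7,8,9,10}→126  {1,2,3,5,6,7,8,9,10}→84  {2,3,4,5,6,7,8,9,10}→126
  placing 0:b first → 210 extensions
  placing 1:y first → 252 extensions
total linear extensions = 462

462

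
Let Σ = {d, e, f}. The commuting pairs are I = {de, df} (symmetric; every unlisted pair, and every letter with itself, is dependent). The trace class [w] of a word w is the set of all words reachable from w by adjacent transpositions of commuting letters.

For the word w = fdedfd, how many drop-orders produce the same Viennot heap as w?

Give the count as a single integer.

20

#0=f has no predecessor
#1=d has no predecessor
#2=e depends on [0:f]
#3=d depends on [1:d]
#4=f depends on [2:e]
#5=d depends on [3:d]
sources: [0:f, 1:d]
N(rest) = Σ N(rest − s) over sources s of rest; N(one piece) = 1:
  size 1 → [4]=1  [5]=1
  size 2 → [2,4]=1  [3,5]=1  [4,5]=2
  size 3 → [0,2,4]=1  [1,3,5]=1  [2,4,5]=3  [3,4,5]=3
  size 4 → [0,2,4,5]=4  [1,3,4,5]=4  [2,3,4,5]=6
  first=0(f) contributes 10
  first=1(d) contributes 10
|[w]| = 20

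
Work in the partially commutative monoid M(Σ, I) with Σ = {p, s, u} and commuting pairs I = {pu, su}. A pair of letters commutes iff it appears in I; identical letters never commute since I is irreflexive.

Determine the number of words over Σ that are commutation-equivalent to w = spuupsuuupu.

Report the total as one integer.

piece 0:s — minimal
piece 1:p rests on {0:s}
piece 2:u — minimal
piece 3:u rests on {2:u}
piece 4:p rests on {1:p}
piece 5:s rests on {4:p}
piece 6:u rests on {3:u}
piece 7:u rests on {6:u}
piece 8:u rests on {7:u}
piece 9:p rests on {5:s}
piece 10:u rests on {8:u}
minimal pieces: {0:s, 2:u}
ways to finish when only these pieces remain (= sum over removing one remaining piece with nothing left below it):
  1 left: {9}→1  {10}→1
  2 left: {5,9}→1  {8,10}→1  {9,10}→2
  3 left: {4,5,9}→1  {5,9,10}→3  {7,8,10}→1  {8,9,10}→3
  4 left: {1,4,5,9}→1  {4,5,9,10}→4  {5,8,9,10}→6  {6,7,8,10}→1  {7,8,9,10}→4
  5 left: {0,1,4,5,9}→1  {1,4,5,9,10}→5  {3,6,7,8,10}→1  {4,5,8,9,10}→10  {5,7,8,9,10}→10  {6,7,8,9,10}→5
  6 left: {0,1,4,5,9,10}→6  {1,4,5,8,9,10}→15  {2,3,6,7,8,10}→1  {3,6,7,8,9,10}→6  {4,5,7,8,9,10}→20  {5,6,7,8,9,10}→15
  7 left: {0,1,4,5,8,9,10}→21  {1,4,5,7,8,9,10}→35  {2,3,6,7,8,9,10}→7  {3,5,6,7,8,9,10}→21  {4,5,6,7,8,9,10}→35
  8 left: {0,1,4,5,7,8,9,10}→56  {1,4,5,6,7,8,9,10}→70  {2,3,5,6,7,8,9,10}→28  {3,4,5,6,7,8,9,10}→56
  9 left: {0,1,4,5,6,7,8,9,10}→126  {1,3,4,5,6,7,8,9,10}→126  {2,3,4,5,6,7,8,9,10}→84
  placing 0:s first → 210 extensions
  placing 2:u first → 252 extensions
total linear extensions = 462

462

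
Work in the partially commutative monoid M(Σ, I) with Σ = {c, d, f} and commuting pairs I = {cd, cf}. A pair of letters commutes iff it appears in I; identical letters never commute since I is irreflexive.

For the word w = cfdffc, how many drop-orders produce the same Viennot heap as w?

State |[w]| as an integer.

0(c) covers ∅
1(f) covers ∅
2(d) covers 1:f
3(f) covers 2:d
4(f) covers 3:f
5(c) covers 0:c
floor of heap: 0:c, 1:f
completions by unplaced set U, small U first (add the entries for U minus each lowest piece of U):
  |U|=1: {4}:1  {5}:1
  |U|=2: {0,5}:1  {3,4}:1  {4,5}:2
  |U|=3: {0,4,5}:3  {2,3,4}:1  {3,4,5}:3
  |U|=4: {0,3,4,5}:6  {1,2,3,4}:1  {2,3,4,5}:4
  start at 0(c): 5
  start at 1(f): 10
sum over floor = 15

15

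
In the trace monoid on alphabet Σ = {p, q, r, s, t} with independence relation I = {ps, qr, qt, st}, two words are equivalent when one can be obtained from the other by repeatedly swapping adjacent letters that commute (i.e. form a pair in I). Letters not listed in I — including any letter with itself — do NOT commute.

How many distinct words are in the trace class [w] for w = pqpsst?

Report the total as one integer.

drop 0:p onto floor
drop 1:q onto {0:p}
drop 2:p onto {1:q}
drop 3:s onto {1:q}
drop 4:s onto {3:s}
drop 5:t onto {2:p}
ground layer = {0:p}
drop-orders for the pieces not yet dropped (sum over which currently-grounded one goes next):
  1 to go: {4} 1  {5} 1
  2 to go: {2,5} 1  {3,4} 1  {4,5} 2
  3 to go: {2,4,5} 3  {3,4,5} 3
  4 to go: {2,3,4,5} 6
  if 0:p drops first: 6 orders

6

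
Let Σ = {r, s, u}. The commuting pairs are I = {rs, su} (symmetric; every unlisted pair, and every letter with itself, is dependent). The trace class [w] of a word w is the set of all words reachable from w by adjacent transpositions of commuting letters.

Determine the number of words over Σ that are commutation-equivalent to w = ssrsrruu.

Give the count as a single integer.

56

0(s) covers ∅
1(s) covers 0:s
2(r) covers ∅
3(s) covers 1:s
4(r) covers 2:r
5(r) covers 4:r
6(u) covers 5:r
7(u) covers 6:u
floor of heap: 0:s, 2:r
completions by unplaced set U, small U first (add the entries for U minus each lowest piece of U):
  |U|=1: {3}:1  {7}:1
  |U|=2: {1,3}:1  {3,7}:2  {6,7}:1
  |U|=3: {0,1,3}:1  {1,3,7}:3  {3,6,7}:3  {5,6,7}:1
  |U|=4: {0,1,3,7}:4  {1,3,6,7}:6  {3,5,6,7}:4  {4,5,6,7}:1
  |U|=5: {0,1,3,6,7}:10  {1,3,5,6,7}:10  {2,4,5,6,7}:1  {3,4,5,6,7}:5
  |U|=6: {0,1,3,5,6,7}:20  {1,3,4,5,6,7}:15  {2,3,4,5,6,7}:6
  start at 0(s): 21
  start at 2(r): 35
sum over floor = 56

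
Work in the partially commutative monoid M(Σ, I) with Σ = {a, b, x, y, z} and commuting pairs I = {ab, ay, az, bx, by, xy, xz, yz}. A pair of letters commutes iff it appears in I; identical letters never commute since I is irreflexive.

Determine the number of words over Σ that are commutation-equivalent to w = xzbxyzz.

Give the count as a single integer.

105

0(x) covers ∅
1(z) covers ∅
2(b) covers 1:z
3(x) covers 0:x
4(y) covers ∅
5(z) covers 2:b
6(z) covers 5:z
floor of heap: 0:x, 1:z, 4:y
completions by unplaced set U, small U first (add the entries for U minus each lowest piece of U):
  |U|=1: {3}:1  {4}:1  {6}:1
  |U|=2: {0,3}:1  {3,4}:2  {3,6}:2  {4,6}:2  {5,6}:1
  |U|=3: {0,3,4}:3  {0,3,6}:3  {2,5,6}:1  {3,4,6}:6  {3,5,6}:3  {4,5,6}:3
  |U|=4: {0,3,4,6}:12  {0,3,5,6}:6  {1,2,5,6}:1  {2,3,5,6}:4  {2,4,5,6}:4  {3,4,5,6}:12
  |U|=5: {0,2,3,5,6}:10  {0,3,4,5,6}:30  {1,2,3,5,6}:5  {1,2,4,5,6}:5  {2,3,4,5,6}:20
  start at 0(x): 30
  start at 1(z): 60
  start at 4(y): 15
sum over floor = 105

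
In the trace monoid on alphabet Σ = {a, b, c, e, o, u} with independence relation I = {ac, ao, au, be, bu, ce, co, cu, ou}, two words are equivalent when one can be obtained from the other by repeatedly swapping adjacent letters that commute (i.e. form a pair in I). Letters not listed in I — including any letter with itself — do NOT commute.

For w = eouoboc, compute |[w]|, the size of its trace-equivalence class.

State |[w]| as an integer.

0(e) covers ∅
1(o) covers 0:e
2(u) covers 0:e
3(o) covers 1:o
4(b) covers 3:o
5(o) covers 4:b
6(c) covers 4:b
floor of heap: 0:e
completions by unplaced set U, small U first (add the entries for U minus each lowest piece of U):
  |U|=1: {2}:1  {5}:1  {6}:1
  |U|=2: {2,5}:2  {2,6}:2  {5,6}:2
  |U|=3: {2,5,6}:6  {4,5,6}:2
  |U|=4: {2,4,5,6}:8  {3,4,5,6}:2
  |U|=5: {1,3,4,5,6}:2  {2,3,4,5,6}:10
  start at 0(e): 12

12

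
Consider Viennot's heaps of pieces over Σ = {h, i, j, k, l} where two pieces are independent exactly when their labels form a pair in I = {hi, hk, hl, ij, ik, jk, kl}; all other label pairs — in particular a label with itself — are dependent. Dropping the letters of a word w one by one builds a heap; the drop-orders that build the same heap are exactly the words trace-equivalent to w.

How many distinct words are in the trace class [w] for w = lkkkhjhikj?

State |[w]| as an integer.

1890

0(l) covers ∅
1(k) covers ∅
2(k) covers 1:k
3(k) covers 2:k
4(h) covers ∅
5(j) covers 0:l, 4:h
6(h) covers 5:j
7(i) covers 0:l
8(k) covers 3:k
9(j) covers 6:h
floor of heap: 0:l, 1:k, 4:h
completions by unplaced set U, small U first (add the entries for U minus each lowest piece of U):
  |U|=1: {7}:1  {8}:1  {9}:1
  |U|=2: {3,8}:1  {6,9}:1  {7,8}:2  {7,9}:2  {8,9}:2
  |U|=3: {2,3,8}:1  {3,7,8}:3  {3,8,9}:3  {5,6,9}:1  {6,7,9}:3  {6,8,9}:3  {7,8,9}:6
  |U|=4: {1,2,3,8}:1  {2,3,7,8}:4  {2,3,8,9}:4  {3,6,8,9}:6  {3,7,8,9}:12  {4,5,6,9}:1  {5,6,7,9}:4  {5,6,8,9}:4  {6,7,8,9}:12
  |U|=5: {0,5,6,7,9}:4  {1,2,3,7,8}:5  {1,2,3,8,9}:5  {2,3,6,8,9}:10  {2,3,7,8,9}:20  {3,5,6,8,9}:10  {3,6,7,8,9}:30  {4,5,6,7,9}:5  {4,5,6,8,9}:5  {5,6,7,8,9}:20
  |U|=6: {0,4,5,6,7,9}:9  {0,5,6,7,8,9}:24  {1,2,3,6,8,9}:15  {1,2,3,7,8,9}:30  {2,3,5,6,8,9}:20  {2,3,6,7,8,9}:60  {3,4,5,6,8,9}:15  {3,5,6,7,8,9}:60  {4,5,6,7,8,9}:30
  |U|=7: {0,3,5,6,7,8,9}:84  {0,4,5,6,7,8,9}:63  {1,2,3,5,6,8,9}:35  {1,2,3,6,7,8,9}:105  {2,3,4,5,6,8,9}:35  {2,3,5,6,7,8,9}:140  {3,4,5,6,7,8,9}:105
  |U|=8: {0,2,3,5,6,7,8,9}:224  {0,3,4,5,6,7,8,9}:252  {1,2,3,4,5,6,8,9}:70  {1,2,3,5,6,7,8,9}:280  {2,3,4,5,6,7,8,9}:280
  start at 0(l): 630
  start at 1(k): 756
  start at 4(h): 504
sum over floor = 1890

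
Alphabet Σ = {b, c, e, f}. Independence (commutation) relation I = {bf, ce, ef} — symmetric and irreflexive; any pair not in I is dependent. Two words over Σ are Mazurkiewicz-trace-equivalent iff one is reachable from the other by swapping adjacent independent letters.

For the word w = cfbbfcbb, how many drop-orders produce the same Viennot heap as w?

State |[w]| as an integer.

6

drop 0:c onto floor
drop 1:f onto {0:c}
drop 2:b onto {0:c}
drop 3:b onto {2:b}
drop 4:f onto {1:f}
drop 5:c onto {3:b, 4:f}
drop 6:b onto {5:c}
drop 7:b onto {6:b}
ground layer = {0:c}
drop-orders for the pieces not yet dropped (sum over which currently-grounded one goes next):
  1 to go: {7} 1
  2 to go: {6,7} 1
  3 to go: {5,6,7} 1
  4 to go: {3,5,6,7} 1  {4,5,6,7} 1
  5 to go: {1,4,5,6,7} 1  {2,3,5,6,7} 1  {3,4,5,6,7} 2
  6 to go: {1,3,4,5,6,7} 3  {2,3,4,5,6,7} 3
  if 0:c drops first: 6 orders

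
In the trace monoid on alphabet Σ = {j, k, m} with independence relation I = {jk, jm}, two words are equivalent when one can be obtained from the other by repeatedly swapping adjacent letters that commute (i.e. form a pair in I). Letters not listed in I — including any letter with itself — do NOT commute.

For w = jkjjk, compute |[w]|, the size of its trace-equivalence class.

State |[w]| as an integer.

10

#0=j has no predecessor
#1=k has no predecessor
#2=j depends on [0:j]
#3=j depends on [2:j]
#4=k depends on [1:k]
sources: [0:j, 1:k]
N(rest) = Σ N(rest − s) over sources s of rest; N(one piece) = 1:
  size 1 → [3]=1  [4]=1
  size 2 → [1,4]=1  [2,3]=1  [3,4]=2
  size 3 → [0,2,3]=1  [1,3,4]=3  [2,3,4]=3
  first=0(j) contributes 6
  first=1(k) contributes 4
|[w]| = 10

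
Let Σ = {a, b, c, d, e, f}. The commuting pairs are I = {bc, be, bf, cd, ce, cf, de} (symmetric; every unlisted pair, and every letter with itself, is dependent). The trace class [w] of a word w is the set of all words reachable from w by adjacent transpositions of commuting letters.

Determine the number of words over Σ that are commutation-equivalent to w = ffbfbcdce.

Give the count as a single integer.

#0=f has no predecessor
#1=f depends on [0:f]
#2=b has no predecessor
#3=f depends on [1:f]
#4=b depends on [2:b]
#5=c has no predecessor
#6=d depends on [3:f, 4:b]
#7=c depends on [5:c]
#8=e depends on [3:f]
sources: [0:f, 2:b, 5:c]
N(rest) = Σ N(rest − s) over sources s of rest; N(one piece) = 1:
  size 1 → [6]=1  [7]=1  [8]=1
  size 2 → [4,6]=1  [5,7]=1  [6,7]=2  [6,8]=2  [7,8]=2
  size 3 → [2,4,6]=1  [3,6,8]=2  [4,6,7]=3  [4,6,8]=3  [5,6,7]=3  [5,7,8]=3  [6,7,8]=6
  size 4 → [1,3,6,8]=2  [2,4,6,7]=4  [2,4,6,8]=4  [3,4,6,8]=5  [3,6,7,8]=8  [4,5,6,7]=6  [4,6,7,8]=12  [5,6,7,8]=12
  size 5 → [0,1,3,6,8]=2  [1,3,4,6,8]=7  [1,3,6,7,8]=10  [2,3,4,6,8]=9  [2,4,5,6,7]=10  [2,4,6,7,8]=20  [3,4,6,7,8]=25  [3,5,6,7,8]=20  [4,5,6,7,8]=30
  size 6 → [0,1,3,4,6,8]=9  [0,1,3,6,7,8]=12  [1,2,3,4,6,8]=16  [1,3,4,6,7,8]=42  [1,3,5,6,7,8]=30  [2,3,4,6,7,8]=54  [2,4,5,6,7,8]=60  [3,4,5,6,7,8]=75
  size 7 → [0,1,2,3,4,6,8]=25  [0,1,3,4,6,7,8]=63  [0,1,3,5,6,7,8]=42  [1,2,3,4,6,7,8]=112  [1,3,4,5,6,7,8]=147  [2,3,4,5,6,7,8]=189
  first=0(f) contributes 448
  first=2(b) contributes 252
  first=5(c) contributes 200
|[w]| = 900

900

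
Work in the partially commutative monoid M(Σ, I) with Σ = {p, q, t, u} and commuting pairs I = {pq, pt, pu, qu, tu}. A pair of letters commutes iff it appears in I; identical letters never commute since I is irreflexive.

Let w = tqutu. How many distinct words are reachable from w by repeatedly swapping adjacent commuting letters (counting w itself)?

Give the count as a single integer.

10

drop 0:t onto floor
drop 1:q onto {0:t}
drop 2:u onto floor
drop 3:t onto {1:q}
drop 4:u onto {2:u}
ground layer = {0:t, 2:u}
drop-orders for the pieces not yet dropped (sum over which currently-grounded one goes next):
  1 to go: {3} 1  {4} 1
  2 to go: {1,3} 1  {2,4} 1  {3,4} 2
  3 to go: {0,1,3} 1  {1,3,4} 3  {2,3,4} 3
  if 0:t drops first: 6 orders
  if 2:u drops first: 4 orders
heap linearizations: 10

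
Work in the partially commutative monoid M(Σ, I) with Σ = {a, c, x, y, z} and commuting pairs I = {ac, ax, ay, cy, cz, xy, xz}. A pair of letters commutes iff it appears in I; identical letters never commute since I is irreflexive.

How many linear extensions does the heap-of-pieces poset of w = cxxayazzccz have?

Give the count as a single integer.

1386

#0=c has no predecessor
#1=x depends on [0:c]
#2=x depends on [1:x]
#3=a has no predecessor
#4=y has no predecessor
#5=a depends on [3:a]
#6=z depends on [4:y, 5:a]
#7=z depends on [6:z]
#8=c depends on [2:x]
#9=c depends on [8:c]
#10=z depends on [7:z]
sources: [0:c, 3:a, 4:y]
N(rest) = Σ N(rest − s) over sources s of rest; N(one piece) = 1:
  size 1 → [9]=1  [10]=1
  size 2 → [7,10]=1  [8,9]=1  [9,10]=2
  size 3 → [2,8,9]=1  [6,7,10]=1  [7,9,10]=3  [8,9,10]=3
  size 4 → [1,2,8,9]=1  [2,8,9,10]=4  [4,6,7,10]=1  [5,6,7,10]=1  [6,7,9,10]=4  [7,8,9,10]=6
  size 5 → [0,1,2,8,9]=1  [1,2,8,9,10]=5  [2,7,8,9,10]=10  [3,5,6,7,10]=1  [4,5,6,7,10]=2  [4,6,7,9,10]=5  [5,6,7,9,10]=5  [6,7,8,9,10]=10
  size 6 → [0,1,2,8,9,10]=6  [1,2,7,8,9,10]=15  [2,6,7,8,9,10]=20  [3,4,5,6,7,10]=3  [3,5,6,7,9,10]=6  [4,5,6,7,9,10]=12  [4,6,7,8,9,10]=15  [5,6,7,8,9,10]=15
  size 7 → [0,1,2,7,8,9,10]=21  [1,2,6,7,8,9,10]=35  [2,4,6,7,8,9,10]=35  [2,5,6,7,8,9,10]=35  [3,4,5,6,7,9,10]=21  [3,5,6,7,8,9,10]=21  [4,5,6,7,8,9,10]=42
  size 8 → [0,1,2,6,7,8,9,10]=56  [1,2,4,6,7,8,9,10]=70  [1,2,5,6,7,8,9,10]=70  [2,3,5,6,7,8,9,10]=56  [2,4,5,6,7,8,9,10]=112  [3,4,5,6,7,8,9,10]=84
  size 9 → [0,1,2,4,6,7,8,9,10]=126  [0,1,2,5,6,7,8,9,10]=126  [1,2,3,5,6,7,8,9,10]=126  [1,2,4,5,6,7,8,9,10]=252  [2,3,4,5,6,7,8,9,10]=252
  first=0(c) contributes 630
  first=3(a) contributes 504
  first=4(y) contributes 252
|[w]| = 1386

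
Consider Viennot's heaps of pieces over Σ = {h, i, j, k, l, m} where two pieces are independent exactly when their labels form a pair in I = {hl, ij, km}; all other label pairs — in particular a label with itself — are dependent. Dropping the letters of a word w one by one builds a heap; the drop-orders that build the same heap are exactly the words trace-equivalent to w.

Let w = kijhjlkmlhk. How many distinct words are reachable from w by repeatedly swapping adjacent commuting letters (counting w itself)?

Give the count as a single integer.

8

#0=k has no predecessor
#1=i depends on [0:k]
#2=j depends on [0:k]
#3=h depends on [1:i, 2:j]
#4=j depends on [3:h]
#5=l depends on [4:j]
#6=k depends on [5:l]
#7=m depends on [5:l]
#8=l depends on [6:k, 7:m]
#9=h depends on [6:k, 7:m]
#10=k depends on [8:l, 9:h]
sources: [0:k]
N(rest) = Σ N(rest − s) over sources s of rest; N(one piece) = 1:
  size 1 → [10]=1
  size 2 → [8,10]=1  [9,10]=1
  size 3 → [8,9,10]=2
  size 4 → [6,8,9,10]=2  [7,8,9,10]=2
  size 5 → [6,7,8,9,10]=4
  size 6 → [5,6,7,8,9,10]=4
  size 7 → [4,5,6,7,8,9,10]=4
  size 8 → [3,4,5,6,7,8,9,10]=4
  size 9 → [1,3,4,5,6,7,8,9,10]=4  [2,3,4,5,6,7,8,9,10]=4
  first=0(k) contributes 8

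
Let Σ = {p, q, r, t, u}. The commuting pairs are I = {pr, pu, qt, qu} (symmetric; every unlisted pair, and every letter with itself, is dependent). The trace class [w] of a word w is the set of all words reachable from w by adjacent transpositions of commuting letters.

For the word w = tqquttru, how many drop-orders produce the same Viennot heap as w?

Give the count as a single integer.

#0=t has no predecessor
#1=q has no predecessor
#2=q depends on [1:q]
#3=u depends on [0:t]
#4=t depends on [3:u]
#5=t depends on [4:t]
#6=r depends on [2:q, 5:t]
#7=u depends on [6:r]
sources: [0:t, 1:q]
N(rest) = Σ N(rest − s) over sources s of rest; N(one piece) = 1:
  size 1 → [7]=1
  size 2 → [6,7]=1
  size 3 → [2,6,7]=1  [5,6,7]=1
  size 4 → [1,2,6,7]=1  [2,5,6,7]=2  [4,5,6,7]=1
  size 5 → [1,2,5,6,7]=3  [2,4,5,6,7]=3  [3,4,5,6,7]=1
  size 6 → [0,3,4,5,6,7]=1  [1,2,4,5,6,7]=6  [2,3,4,5,6,7]=4
  first=0(t) contributes 10
  first=1(q) contributes 5
|[w]| = 15

15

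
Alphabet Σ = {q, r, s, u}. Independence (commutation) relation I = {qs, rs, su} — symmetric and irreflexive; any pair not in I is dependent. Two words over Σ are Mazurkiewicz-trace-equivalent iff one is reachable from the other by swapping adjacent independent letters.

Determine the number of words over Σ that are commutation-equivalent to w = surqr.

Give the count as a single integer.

5

0(s) covers ∅
1(u) covers ∅
2(r) covers 1:u
3(q) covers 2:r
4(r) covers 3:q
floor of heap: 0:s, 1:u
completions by unplaced set U, small U first (add the entries for U minus each lowest piece of U):
  |U|=1: {0}:1  {4}:1
  |U|=2: {0,4}:2  {3,4}:1
  |U|=3: {0,3,4}:3  {2,3,4}:1
  start at 0(s): 1
  start at 1(u): 4
sum over floor = 5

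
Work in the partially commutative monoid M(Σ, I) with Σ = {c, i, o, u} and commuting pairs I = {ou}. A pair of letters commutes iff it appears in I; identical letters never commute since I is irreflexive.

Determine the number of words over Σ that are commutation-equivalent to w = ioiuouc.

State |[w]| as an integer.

0(i) covers ∅
1(o) covers 0:i
2(i) covers 1:o
3(u) covers 2:i
4(o) covers 2:i
5(u) covers 3:u
6(c) covers 4:o, 5:u
floor of heap: 0:i
completions by unplaced set U, small U first (add the entries for U minus each lowest piece of U):
  |U|=1: {6}:1
  |U|=2: {4,6}:1  {5,6}:1
  |U|=3: {3,5,6}:1  {4,5,6}:2
  |U|=4: {3,4,5,6}:3
  |U|=5: {2,3,4,5,6}:3
  start at 0(i): 3

3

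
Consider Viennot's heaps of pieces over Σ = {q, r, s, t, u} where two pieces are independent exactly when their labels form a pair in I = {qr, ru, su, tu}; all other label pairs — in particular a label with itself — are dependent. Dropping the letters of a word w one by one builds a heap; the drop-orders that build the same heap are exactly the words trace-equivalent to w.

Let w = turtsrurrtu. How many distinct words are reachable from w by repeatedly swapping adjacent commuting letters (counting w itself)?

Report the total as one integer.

165

#0=t has no predecessor
#1=u has no predecessor
#2=r depends on [0:t]
#3=t depends on [2:r]
#4=s depends on [3:t]
#5=r depends on [4:s]
#6=u depends on [1:u]
#7=r depends on [5:r]
#8=r depends on [7:r]
#9=t depends on [8:r]
#10=u depends on [6:u]
sources: [0:t, 1:u]
N(rest) = Σ N(rest − s) over sources s of rest; N(one piece) = 1:
  size 1 → [9]=1  [10]=1
  size 2 → [6,10]=1  [8,9]=1  [9,10]=2
  size 3 → [1,6,10]=1  [6,9,10]=3  [7,8,9]=1  [8,9,10]=3
  size 4 → [1,6,9,10]=4  [5,7,8,9]=1  [6,8,9,10]=6  [7,8,9,10]=4
  size 5 → [1,6,8,9,10]=10  [4,5,7,8,9]=1  [5,7,8,9,10]=5  [6,7,8,9,10]=10
  size 6 → [1,6,7,8,9,10]=20  [3,4,5,7,8,9]=1  [4,5,7,8,9,10]=6  [5,6,7,8,9,10]=15
  size 7 → [1,5,6,7,8,9,10]=35  [2,3,4,5,7,8,9]=1  [3,4,5,7,8,9,10]=7  [4,5,6,7,8,9,10]=21
  size 8 → [0,2,3,4,5,7,8,9]=1  [1,4,5,6,7,8,9,10]=56  [2,3,4,5,7,8,9,10]=8  [3,4,5,6,7,8,9,10]=28
  size 9 → [0,2,3,4,5,7,8,9,10]=9  [1,3,4,5,6,7,8,9,10]=84  [2,3,4,5,6,7,8,9,10]=36
  first=0(t) contributes 120
  first=1(u) contributes 45
|[w]| = 165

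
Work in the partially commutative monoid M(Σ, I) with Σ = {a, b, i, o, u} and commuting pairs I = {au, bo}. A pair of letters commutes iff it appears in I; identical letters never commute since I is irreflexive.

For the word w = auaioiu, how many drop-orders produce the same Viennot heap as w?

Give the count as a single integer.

3

drop 0:a onto floor
drop 1:u onto floor
drop 2:a onto {0:a}
drop 3:i onto {1:u, 2:a}
drop 4:o onto {3:i}
drop 5:i onto {4:o}
drop 6:u onto {5:i}
ground layer = {0:a, 1:u}
drop-orders for the pieces not yet dropped (sum over which currently-grounded one goes next):
  1 to go: {6} 1
  2 to go: {5,6} 1
  3 to go: {4,5,6} 1
  4 to go: {3,4,5,6} 1
  5 to go: {1,3,4,5,6} 1  {2,3,4,5,6} 1
  if 0:a drops first: 2 orders
  if 1:u drops first: 1 orders
heap linearizations: 3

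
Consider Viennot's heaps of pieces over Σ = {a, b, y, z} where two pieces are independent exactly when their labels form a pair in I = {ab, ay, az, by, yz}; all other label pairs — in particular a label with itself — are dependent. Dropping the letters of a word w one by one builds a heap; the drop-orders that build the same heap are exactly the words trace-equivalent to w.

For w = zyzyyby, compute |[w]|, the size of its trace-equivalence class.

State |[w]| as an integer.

35

drop 0:z onto floor
drop 1:y onto floor
drop 2:z onto {0:z}
drop 3:y onto {1:y}
drop 4:y onto {3:y}
drop 5:b onto {2:z}
drop 6:y onto {4:y}
ground layer = {0:z, 1:y}
drop-orders for the pieces not yet dropped (sum over which currently-grounded one goes next):
  1 to go: {5} 1  {6} 1
  2 to go: {2,5} 1  {4,6} 1  {5,6} 2
  3 to go: {0,2,5} 1  {2,5,6} 3  {3,4,6} 1  {4,5,6} 3
  4 to go: {0,2,5,6} 4  {1,3,4,6} 1  {2,4,5,6} 6  {3,4,5,6} 4
  5 to go: {0,2,4,5,6} 10  {1,3,4,5,6} 5  {2,3,4,5,6} 10
  if 0:z drops first: 15 orders
  if 1:y drops first: 20 orders
heap linearizations: 35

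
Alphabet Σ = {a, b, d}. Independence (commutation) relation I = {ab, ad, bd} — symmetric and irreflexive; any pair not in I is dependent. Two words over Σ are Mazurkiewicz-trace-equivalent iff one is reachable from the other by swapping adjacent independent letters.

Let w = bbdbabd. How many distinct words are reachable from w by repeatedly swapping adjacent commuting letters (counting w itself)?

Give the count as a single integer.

105

0(b) covers ∅
1(b) covers 0:b
2(d) covers ∅
3(b) covers 1:b
4(a) covers ∅
5(b) covers 3:b
6(d) covers 2:d
floor of heap: 0:b, 2:d, 4:a
completions by unplaced set U, small U first (add the entries for U minus each lowest piece of U):
  |U|=1: {4}:1  {5}:1  {6}:1
  |U|=2: {2,6}:1  {3,5}:1  {4,5}:2  {4,6}:2  {5,6}:2
  |U|=3: {1,3,5}:1  {2,4,6}:3  {2,5,6}:3  {3,4,5}:3  {3,5,6}:3  {4,5,6}:6
  |U|=4: {0,1,3,5}:1  {1,3,4,5}:4  {1,3,5,6}:4  {2,3,5,6}:6  {2,4,5,6}:12  {3,4,5,6}:12
  |U|=5: {0,1,3,4,5}:5  {0,1,3,5,6}:5  {1,2,3,5,6}:10  {1,3,4,5,6}:20  {2,3,4,5,6}:30
  start at 0(b): 60
  start at 2(d): 30
  start at 4(a): 15
sum over floor = 105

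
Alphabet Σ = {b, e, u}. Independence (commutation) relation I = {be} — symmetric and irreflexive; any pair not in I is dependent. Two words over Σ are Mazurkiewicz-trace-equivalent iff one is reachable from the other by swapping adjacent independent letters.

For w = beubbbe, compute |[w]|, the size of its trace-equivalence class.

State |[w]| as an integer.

8

drop 0:b onto floor
drop 1:e onto floor
drop 2:u onto {0:b, 1:e}
drop 3:b onto {2:u}
drop 4:b onto {3:b}
drop 5:b onto {4:b}
drop 6:e onto {2:u}
ground layer = {0:b, 1:e}
drop-orders for the pieces not yet dropped (sum over which currently-grounded one goes next):
  1 to go: {5} 1  {6} 1
  2 to go: {4,5} 1  {5,6} 2
  3 to go: {3,4,5} 1  {4,5,6} 3
  4 to go: {3,4,5,6} 4
  5 to go: {2,3,4,5,6} 4
  if 0:b drops first: 4 orders
  if 1:e drops first: 4 orders
heap linearizations: 8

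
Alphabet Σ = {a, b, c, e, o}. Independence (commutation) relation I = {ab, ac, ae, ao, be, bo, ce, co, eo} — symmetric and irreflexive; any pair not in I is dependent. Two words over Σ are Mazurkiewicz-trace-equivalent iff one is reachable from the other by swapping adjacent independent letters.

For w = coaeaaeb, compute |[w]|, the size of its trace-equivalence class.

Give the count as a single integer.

drop 0:c onto floor
drop 1:o onto floor
drop 2:a onto floor
drop 3:e onto floor
drop 4:a onto {2:a}
drop 5:a onto {4:a}
drop 6:e onto {3:e}
drop 7:b onto {0:c}
ground layer = {0:c, 1:o, 2:a, 3:e}
drop-orders for the pieces not yet dropped (sum over which currently-grounded one goes next):
  1 to go: {1} 1  {5} 1  {6} 1  {7} 1
  2 to go: {0,7} 1  {1,5} 2  {1,6} 2  {1,7} 2  {3,6} 1  {4,5} 1  {5,6} 2  {5,7} 2  {6,7} 2
  3 to go: {0,1,7} 3  {0,5,7} 3  {0,6,7} 3  {1,3,6} 3  {1,4,5} 3  {1,5,6} 6  {1,5,7} 6  {1,6,7} 6  {2,4,5} 1  {3,5,6} 3  {3,6,7} 3  {4,5,6} 3  {4,5,7} 3  {5,6,7} 6
  4 to go: {0,1,5,7} 12  {0,1,6,7} 12  {0,3,6,7} 6  {0,4,5,7} 6  {0,5,6,7} 12  {1,2,4,5} 4  {1,3,5,6} 12  {1,3,6,7} 12  {1,4,5,6} 12  {1,4,5,7} 12  {1,5,6,7} 24  {2,4,5,6} 4  {2,4,5,7} 4  {3,4,5,6} 6  {3,5,6,7} 12  {4,5,6,7} 12
  5 to go: {0,1,3,6,7} 30  {0,1,4,5,7} 30  {0,1,5,6,7} 60  {0,2,4,5,7} 10  {0,3,5,6,7} 30  {0,4,5,6,7} 30  {1,2,4,5,6} 20  {1,2,4,5,7} 20  {1,3,4,5,6} 30  {1,3,5,6,7} 60  {1,4,5,6,7} 60  {2,3,4,5,6} 10  {2,4,5,6,7} 20  {3,4,5,6,7} 30
  6 to go: {0,1,2,4,5,7} 60  {0,1,3,5,6,7} 180  {0,1,4,5,6,7} 180  {0,2,4,5,6,7} 60  {0,3,4,5,6,7} 90  {1,2,3,4,5,6} 60  {1,2,4,5,6,7} 120  {1,3,4,5,6,7} 180  {2,3,4,5,6,7} 60
  if 0:c drops first: 420 orders
  if 1:o drops first: 210 orders
  if 2:a drops first: 630 orders
  if 3:e drops first: 420 orders
heap linearizations: 1680

1680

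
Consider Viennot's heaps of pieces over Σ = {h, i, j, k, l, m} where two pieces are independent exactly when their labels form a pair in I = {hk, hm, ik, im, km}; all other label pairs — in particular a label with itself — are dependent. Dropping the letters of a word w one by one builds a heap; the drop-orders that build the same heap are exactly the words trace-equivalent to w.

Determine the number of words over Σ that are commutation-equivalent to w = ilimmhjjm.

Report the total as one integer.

drop 0:i onto floor
drop 1:l onto {0:i}
drop 2:i onto {1:l}
drop 3:m onto {1:l}
drop 4:m onto {3:m}
drop 5:h onto {2:i}
drop 6:j onto {4:m, 5:h}
drop 7:j onto {6:j}
drop 8:m onto {7:j}
ground layer = {0:i}
drop-orders for the pieces not yet dropped (sum over which currently-grounded one goes next):
  1 to go: {8} 1
  2 to go: {7,8} 1
  3 to go: {6,7,8} 1
  4 to go: {4,6,7,8} 1  {5,6,7,8} 1
  5 to go: {2,5,6,7,8} 1  {3,4,6,7,8} 1  {4,5,6,7,8} 2
  6 to go: {2,4,5,6,7,8} 3  {3,4,5,6,7,8} 3
  7 to go: {2,3,4,5,6,7,8} 6
  if 0:i drops first: 6 orders

6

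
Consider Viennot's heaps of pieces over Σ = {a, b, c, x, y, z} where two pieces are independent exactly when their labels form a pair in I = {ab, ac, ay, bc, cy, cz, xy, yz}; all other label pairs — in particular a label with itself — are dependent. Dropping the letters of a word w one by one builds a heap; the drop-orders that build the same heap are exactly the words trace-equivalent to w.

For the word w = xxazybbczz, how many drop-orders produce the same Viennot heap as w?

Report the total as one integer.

0(x) covers ∅
1(x) covers 0:x
2(a) covers 1:x
3(z) covers 2:a
4(y) covers ∅
5(b) covers 3:z, 4:y
6(b) covers 5:b
7(c) covers 1:x
8(z) covers 6:b
9(z) covers 8:z
floor of heap: 0:x, 4:y
completions by unplaced set U, small U first (add the entries for U minus each lowest piece of U):
  |U|=1: {7}:1  {9}:1
  |U|=2: {7,9}:2  {8,9}:1
  |U|=3: {6,8,9}:1  {7,8,9}:3
  |U|=4: {5,6,8,9}:1  {6,7,8,9}:4
  |U|=5: {3,5,6,8,9}:1  {4,5,6,8,9}:1  {5,6,7,8,9}:5
  |U|=6: {2,3,5,6,8,9}:1  {3,4,5,6,8,9}:2  {3,5,6,7,8,9}:6  {4,5,6,7,8,9}:6
  |U|=7: {2,3,4,5,6,8,9}:3  {2,3,5,6,7,8,9}:7  {3,4,5,6,7,8,9}:14
  |U|=8: {1,2,3,5,6,7,8,9}:7  {2,3,4,5,6,7,8,9}:24
  start at 0(x): 31
  start at 4(y): 7
sum over floor = 38

38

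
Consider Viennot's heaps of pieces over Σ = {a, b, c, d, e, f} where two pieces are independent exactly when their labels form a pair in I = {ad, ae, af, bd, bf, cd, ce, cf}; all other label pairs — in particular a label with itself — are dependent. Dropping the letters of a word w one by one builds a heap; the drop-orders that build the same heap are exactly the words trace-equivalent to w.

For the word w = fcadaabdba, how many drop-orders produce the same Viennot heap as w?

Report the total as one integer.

0(f) covers ∅
1(c) covers ∅
2(a) covers 1:c
3(d) covers 0:f
4(a) covers 2:a
5(a) covers 4:a
6(b) covers 5:a
7(d) covers 3:d
8(b) covers 6:b
9(a) covers 8:b
floor of heap: 0:f, 1:c
completions by unplaced set U, small U first (add the entries for U minus each lowest piece of U):
  |U|=1: {7}:1  {9}:1
  |U|=2: {3,7}:1  {7,9}:2  {8,9}:1
  |U|=3: {0,3,7}:1  {3,7,9}:3  {6,8,9}:1  {7,8,9}:3
  |U|=4: {0,3,7,9}:4  {3,7,8,9}:6  {5,6,8,9}:1  {6,7,8,9}:4
  |U|=5: {0,3,7,8,9}:10  {3,6,7,8,9}:10  {4,5,6,8,9}:1  {5,6,7,8,9}:5
  |U|=6: {0,3,6,7,8,9}:20  {2,4,5,6,8,9}:1  {3,5,6,7,8,9}:15  {4,5,6,7,8,9}:6
  |U|=7: {0,3,5,6,7,8,9}:35  {1,2,4,5,6,8,9}:1  {2,4,5,6,7,8,9}:7  {3,4,5,6,7,8,9}:21
  |U|=8: {0,3,4,5,6,7,8,9}:56  {1,2,4,5,6,7,8,9}:8  {2,3,4,5,6,7,8,9}:28
  start at 0(f): 36
  start at 1(c): 84
sum over floor = 120

120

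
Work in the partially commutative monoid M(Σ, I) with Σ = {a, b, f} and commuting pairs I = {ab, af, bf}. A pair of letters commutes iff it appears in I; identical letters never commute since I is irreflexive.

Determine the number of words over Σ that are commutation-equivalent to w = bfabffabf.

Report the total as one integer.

1260

piece 0:b — minimal
piece 1:f — minimal
piece 2:a — minimal
piece 3:b rests on {0:b}
piece 4:f rests on {1:f}
piece 5:f rests on {4:f}
piece 6:a rests on {2:a}
piece 7:b rests on {3:b}
piece 8:f rests on {5:f}
minimal pieces: {0:b, 1:f, 2:a}
ways to finish when only these pieces remain (= sum over removing one remaining piece with nothing left below it):
  1 left: {6}→1  {7}→1  {8}→1
  2 left: {2,6}→1  {3,7}→1  {5,8}→1  {6,7}→2  {6,8}→2  {7,8}→2
  3 left: {0,3,7}→1  {2,6,7}→3  {2,6,8}→3  {3,6,7}→3  {3,7,8}→3  {4,5,8}→1  {5,6,8}→3  {5,7,8}→3  {6,7,8}→6
  4 left: {0,3,6,7}→4  {0,3,7,8}→4  {1,4,5,8}→1  {2,3,6,7}→6  {2,5,6,8}→6  {2,6,7,8}→12  {3,5,7,8}→6  {3,6,7,8}→12  {4,5,6,8}→4  {4,5,7,8}→4  {5,6,7,8}→12
  5 left: {0,2,3,6,7}→10  {0,3,5,7,8}→10  {0,3,6,7,8}→20  {1,4,5,6,8}→5  {1,4,5,7,8}→5  {2,3,6,7,8}→30  {2,4,5,6,8}→10  {2,5,6,7,8}→30  {3,4,5,7,8}→10  {3,5,6,7,8}→30  {4,5,6,7,8}→20
  6 left: {0,2,3,6,7,8}→60  {0,3,4,5,7,8}→20  {0,3,5,6,7,8}→60  {1,2,4,5,6,8}→15  {1,3,4,5,7,8}→15  {1,4,5,6,7,8}→30  {2,3,5,6,7,8}→90  {2,4,5,6,7,8}→60  {3,4,5,6,7,8}→60
  7 left: {0,1,3,4,5,7,8}→35  {0,2,3,5,6,7,8}→210  {0,3,4,5,6,7,8}→140  {1,2,4,5,6,7,8}→105  {1,3,4,5,6,7,8}→105  {2,3,4,5,6,7,8}→210
  placing 0:b first → 420 extensions
  placing 1:f first → 560 extensions
  placing 2:a first → 280 extensions
total linear extensions = 1260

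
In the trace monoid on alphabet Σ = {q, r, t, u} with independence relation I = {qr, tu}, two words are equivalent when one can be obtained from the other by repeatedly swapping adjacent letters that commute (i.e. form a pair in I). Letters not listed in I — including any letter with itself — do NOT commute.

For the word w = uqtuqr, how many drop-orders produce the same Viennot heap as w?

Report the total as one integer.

4

0(u) covers ∅
1(q) covers 0:u
2(t) covers 1:q
3(u) covers 1:q
4(q) covers 2:t, 3:u
5(r) covers 2:t, 3:u
floor of heap: 0:u
completions by unplaced set U, small U first (add the entries for U minus each lowest piece of U):
  |U|=1: {4}:1  {5}:1
  |U|=2: {4,5}:2
  |U|=3: {2,4,5}:2  {3,4,5}:2
  |U|=4: {2,3,4,5}:4
  start at 0(u): 4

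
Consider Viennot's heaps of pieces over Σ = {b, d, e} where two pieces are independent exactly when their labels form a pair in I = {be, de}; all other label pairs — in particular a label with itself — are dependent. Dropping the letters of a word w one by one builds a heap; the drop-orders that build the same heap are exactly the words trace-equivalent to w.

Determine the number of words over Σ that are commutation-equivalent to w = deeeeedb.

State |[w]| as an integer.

56

piece 0:d — minimal
piece 1:e — minimal
piece 2:e rests on {1:e}
piece 3:e rests on {2:e}
piece 4:e rests on {3:e}
piece 5:e rests on {4:e}
piece 6:d rests on {0:d}
piece 7:b rests on {6:d}
minimal pieces: {0:d, 1:e}
ways to finish when only these pieces remain (= sum over removing one remaining piece with nothing left below it):
  1 left: {5}→1  {7}→1
  2 left: {4,5}→1  {5,7}→2  {6,7}→1
  3 left: {0,6,7}→1  {3,4,5}→1  {4,5,7}→3  {5,6,7}→3
  4 left: {0,5,6,7}→4  {2,3,4,5}→1  {3,4,5,7}→4  {4,5,6,7}→6
  5 left: {0,4,5,6,7}→10  {1,2,3,4,5}→1  {2,3,4,5,7}→5  {3,4,5,6,7}→10
  6 left: {0,3,4,5,6,7}→20  {1,2,3,4,5,7}→6  {2,3,4,5,6,7}→15
  placing 0:d first → 21 extensions
  placing 1:e first → 35 extensions
total linear extensions = 56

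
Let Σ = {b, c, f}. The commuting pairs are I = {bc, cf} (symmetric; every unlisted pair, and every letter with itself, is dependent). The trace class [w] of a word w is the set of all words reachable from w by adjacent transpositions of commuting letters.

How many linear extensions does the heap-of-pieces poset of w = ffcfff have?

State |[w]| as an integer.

6

#0=f has no predecessor
#1=f depends on [0:f]
#2=c has no predecessor
#3=f depends on [1:f]
#4=f depends on [3:f]
#5=f depends on [4:f]
sources: [0:f, 2:c]
N(rest) = Σ N(rest − s) over sources s of rest; N(one piece) = 1:
  size 1 → [2]=1  [5]=1
  size 2 → [2,5]=2  [4,5]=1
  size 3 → [2,4,5]=3  [3,4,5]=1
  size 4 → [1,3,4,5]=1  [2,3,4,5]=4
  first=0(f) contributes 5
  first=2(c) contributes 1
|[w]| = 6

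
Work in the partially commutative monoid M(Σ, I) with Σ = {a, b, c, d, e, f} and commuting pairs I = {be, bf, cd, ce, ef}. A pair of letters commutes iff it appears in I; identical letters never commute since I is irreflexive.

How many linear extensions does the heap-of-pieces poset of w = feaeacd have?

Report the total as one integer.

4

drop 0:f onto floor
drop 1:e onto floor
drop 2:a onto {0:f, 1:e}
drop 3:e onto {2:a}
drop 4:a onto {3:e}
drop 5:c onto {4:a}
drop 6:d onto {4:a}
ground layer = {0:f, 1:e}
drop-orders for the pieces not yet dropped (sum over which currently-grounded one goes next):
  1 to go: {5} 1  {6} 1
  2 to go: {5,6} 2
  3 to go: {4,5,6} 2
  4 to go: {3,4,5,6} 2
  5 to go: {2,3,4,5,6} 2
  if 0:f drops first: 2 orders
  if 1:e drops first: 2 orders
heap linearizations: 4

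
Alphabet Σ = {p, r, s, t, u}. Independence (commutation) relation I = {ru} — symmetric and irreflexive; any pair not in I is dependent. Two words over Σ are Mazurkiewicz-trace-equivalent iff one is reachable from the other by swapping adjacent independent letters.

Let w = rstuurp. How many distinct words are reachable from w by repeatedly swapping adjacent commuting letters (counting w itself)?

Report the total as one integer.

3

drop 0:r onto floor
drop 1:s onto {0:r}
drop 2:t onto {1:s}
drop 3:u onto {2:t}
drop 4:u onto {3:u}
drop 5:r onto {2:t}
drop 6:p onto {4:u, 5:r}
ground layer = {0:r}
drop-orders for the pieces not yet dropped (sum over which currently-grounded one goes next):
  1 to go: {6} 1
  2 to go: {4,6} 1  {5,6} 1
  3 to go: {3,4,6} 1  {4,5,6} 2
  4 to go: {3,4,5,6} 3
  5 to go: {2,3,4,5,6} 3
  if 0:r drops first: 3 orders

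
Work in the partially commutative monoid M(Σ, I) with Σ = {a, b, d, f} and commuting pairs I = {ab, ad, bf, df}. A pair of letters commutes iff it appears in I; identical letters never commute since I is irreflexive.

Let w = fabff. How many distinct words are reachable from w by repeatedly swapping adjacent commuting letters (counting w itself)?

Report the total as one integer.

5

0(f) covers ∅
1(a) covers 0:f
2(b) covers ∅
3(f) covers 1:a
4(f) covers 3:f
floor of heap: 0:f, 2:b
completions by unplaced set U, small U first (add the entries for U minus each lowest piece of U):
  |U|=1: {2}:1  {4}:1
  |U|=2: {2,4}:2  {3,4}:1
  |U|=3: {1,3,4}:1  {2,3,4}:3
  start at 0(f): 4
  start at 2(b): 1
sum over floor = 5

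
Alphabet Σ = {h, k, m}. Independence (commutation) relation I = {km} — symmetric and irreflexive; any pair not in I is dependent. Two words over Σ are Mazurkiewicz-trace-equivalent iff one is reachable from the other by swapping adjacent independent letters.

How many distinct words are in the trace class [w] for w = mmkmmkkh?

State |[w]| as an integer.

35

0(m) covers ∅
1(m) covers 0:m
2(k) covers ∅
3(m) covers 1:m
4(m) covers 3:m
5(k) covers 2:k
6(k) covers 5:k
7(h) covers 4:m, 6:k
floor of heap: 0:m, 2:k
completions by unplaced set U, small U first (add the entries for U minus each lowest piece of U):
  |U|=1: {7}:1
  |U|=2: {4,7}:1  {6,7}:1
  |U|=3: {3,4,7}:1  {4,6,7}:2  {5,6,7}:1
  |U|=4: {1,3,4,7}:1  {2,5,6,7}:1  {3,4,6,7}:3  {4,5,6,7}:3
  |U|=5: {0,1,3,4,7}:1  {1,3,4,6,7}:4  {2,4,5,6,7}:4  {3,4,5,6,7}:6
  |U|=6: {0,1,3,4,6,7}:5  {1,3,4,5,6,7}:10  {2,3,4,5,6,7}:10
  start at 0(m): 20
  start at 2(k): 15
sum over floor = 35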